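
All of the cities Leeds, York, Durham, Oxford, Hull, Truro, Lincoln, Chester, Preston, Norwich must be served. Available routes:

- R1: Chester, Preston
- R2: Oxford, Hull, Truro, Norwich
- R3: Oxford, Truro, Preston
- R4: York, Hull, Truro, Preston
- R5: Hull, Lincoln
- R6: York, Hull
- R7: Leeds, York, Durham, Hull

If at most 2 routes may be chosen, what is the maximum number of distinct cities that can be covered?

Choosing R2, R7 covers {Leeds, York, Durham, Oxford, Hull, Truro, Norwich} — 7 cities.
No choice of 2 routes does better; here Lincoln, Chester, Preston are left uncovered.

7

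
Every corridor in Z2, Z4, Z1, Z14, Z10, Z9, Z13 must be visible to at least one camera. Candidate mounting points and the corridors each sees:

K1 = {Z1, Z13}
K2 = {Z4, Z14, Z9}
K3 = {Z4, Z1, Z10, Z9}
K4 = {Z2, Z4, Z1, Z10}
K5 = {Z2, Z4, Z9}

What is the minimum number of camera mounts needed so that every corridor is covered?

K1, K2, K4 together cover {Z2, Z4, Z1, Z14, Z10, Z9, Z13} — every corridor.
No 2 of the 5 camera mounts cover everything (all 10 pairs fall short), so 3 is minimum.
Greedy (largest uncovered first) would take K3, K1, K2, K4 — 4 camera mounts — but 3 suffice.

3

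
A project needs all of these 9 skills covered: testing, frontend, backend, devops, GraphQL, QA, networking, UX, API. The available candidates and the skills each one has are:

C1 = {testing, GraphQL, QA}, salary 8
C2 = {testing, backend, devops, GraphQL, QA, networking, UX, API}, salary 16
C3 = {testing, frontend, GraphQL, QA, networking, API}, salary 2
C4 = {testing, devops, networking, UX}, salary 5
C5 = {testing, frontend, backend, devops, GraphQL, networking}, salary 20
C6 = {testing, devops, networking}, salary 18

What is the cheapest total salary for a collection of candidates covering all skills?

18

C2, C3 cover every skill at salary 16 + 2 = 18.
Any cover uses at least 2 candidates; among all covering selections none totals below 18.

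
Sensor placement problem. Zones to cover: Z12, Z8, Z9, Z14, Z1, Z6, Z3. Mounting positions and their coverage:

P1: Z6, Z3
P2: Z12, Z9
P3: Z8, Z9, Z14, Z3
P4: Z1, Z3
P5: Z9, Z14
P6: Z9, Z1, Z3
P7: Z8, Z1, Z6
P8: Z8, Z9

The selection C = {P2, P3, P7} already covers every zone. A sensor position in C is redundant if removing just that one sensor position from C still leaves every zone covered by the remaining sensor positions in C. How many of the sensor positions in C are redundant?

0

Drop P2: Z12 uncovered — not redundant.
Drop P3: Z14, Z3 uncovered — not redundant.
Drop P7: Z1, Z6 uncovered — not redundant.
None of the sensor positions in C is redundant.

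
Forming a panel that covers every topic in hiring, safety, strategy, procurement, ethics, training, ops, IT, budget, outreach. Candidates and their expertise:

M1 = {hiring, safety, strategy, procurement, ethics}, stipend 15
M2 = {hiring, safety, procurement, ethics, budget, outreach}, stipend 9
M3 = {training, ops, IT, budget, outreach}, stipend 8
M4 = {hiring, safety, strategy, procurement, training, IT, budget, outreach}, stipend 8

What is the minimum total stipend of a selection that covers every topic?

M1, M3 cover every topic at stipend 15 + 8 = 23.
Any cover uses at least 2 members; among all covering selections none totals below 23.

23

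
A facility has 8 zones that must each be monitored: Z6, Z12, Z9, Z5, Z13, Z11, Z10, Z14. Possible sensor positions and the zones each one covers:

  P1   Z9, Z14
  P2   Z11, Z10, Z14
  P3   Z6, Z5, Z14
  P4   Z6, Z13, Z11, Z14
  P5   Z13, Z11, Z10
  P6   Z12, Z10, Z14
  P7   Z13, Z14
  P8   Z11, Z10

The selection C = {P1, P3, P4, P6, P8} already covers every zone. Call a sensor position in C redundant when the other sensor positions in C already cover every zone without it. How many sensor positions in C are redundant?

1

Drop P1: Z9 uncovered — not redundant.
Drop P3: Z5 uncovered — not redundant.
Drop P4: Z13 uncovered — not redundant.
Drop P6: Z12 uncovered — not redundant.
Drop P8: the rest still cover every zone — redundant.
1 redundant: P8.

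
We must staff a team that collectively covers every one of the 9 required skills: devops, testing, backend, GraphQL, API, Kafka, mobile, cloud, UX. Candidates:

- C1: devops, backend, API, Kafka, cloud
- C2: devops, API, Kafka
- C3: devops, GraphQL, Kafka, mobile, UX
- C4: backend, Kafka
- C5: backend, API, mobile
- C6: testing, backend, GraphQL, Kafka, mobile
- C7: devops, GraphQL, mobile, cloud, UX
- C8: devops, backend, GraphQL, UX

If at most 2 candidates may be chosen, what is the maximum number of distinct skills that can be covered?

8

Choosing C1, C3 covers {devops, backend, GraphQL, API, Kafka, mobile, cloud, UX} — 8 skills.
No choice of 2 candidates does better; here testing is left uncovered.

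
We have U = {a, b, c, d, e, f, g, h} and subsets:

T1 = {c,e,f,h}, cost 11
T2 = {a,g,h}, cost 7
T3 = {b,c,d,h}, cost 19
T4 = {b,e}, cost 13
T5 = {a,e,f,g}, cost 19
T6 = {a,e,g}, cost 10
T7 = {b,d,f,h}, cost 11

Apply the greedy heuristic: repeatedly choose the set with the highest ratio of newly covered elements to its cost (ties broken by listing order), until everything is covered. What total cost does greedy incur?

29

Pick 1: T2 adds 3 new (a, g, h) at cost 7 (ratio 3/7).
Pick 2: T1 adds 3 new (c, e, f) at cost 11 (ratio 3/11).
Pick 3: T7 adds 2 new (b, d) at cost 11 (ratio 2/11).
Greedy total cost: 7 + 11 + 11 = 29.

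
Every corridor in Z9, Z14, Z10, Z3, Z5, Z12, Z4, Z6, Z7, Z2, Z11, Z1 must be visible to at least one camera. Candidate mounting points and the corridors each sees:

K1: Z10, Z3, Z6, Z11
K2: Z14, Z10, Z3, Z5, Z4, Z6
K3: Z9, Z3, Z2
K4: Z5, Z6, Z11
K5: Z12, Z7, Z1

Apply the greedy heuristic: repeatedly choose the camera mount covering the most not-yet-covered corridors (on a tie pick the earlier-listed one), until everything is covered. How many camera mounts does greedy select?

Pick 1: K2 covers 6 new corridors (Z14, Z10, Z3, Z5, Z4, Z6).
Pick 2: K5 covers 3 new corridors (Z12, Z7, Z1).
Pick 3: K3 covers 2 new corridors (Z9, Z2).
Pick 4: K1 covers 1 new corridors (Z11).
Greedy uses 4 camera mounts.

4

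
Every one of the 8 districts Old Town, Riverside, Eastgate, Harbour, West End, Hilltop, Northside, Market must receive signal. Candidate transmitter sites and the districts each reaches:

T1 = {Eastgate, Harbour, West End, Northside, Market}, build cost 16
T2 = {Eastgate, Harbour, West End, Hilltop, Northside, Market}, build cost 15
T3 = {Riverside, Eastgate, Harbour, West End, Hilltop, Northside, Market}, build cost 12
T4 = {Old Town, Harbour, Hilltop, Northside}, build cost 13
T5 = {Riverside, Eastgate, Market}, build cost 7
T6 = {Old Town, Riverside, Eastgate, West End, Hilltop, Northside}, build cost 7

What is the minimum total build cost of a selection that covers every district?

T3, T6 cover every district at build cost 12 + 7 = 19.
Any cover uses at least 2 transmitter sites; among all covering selections none totals below 19.

19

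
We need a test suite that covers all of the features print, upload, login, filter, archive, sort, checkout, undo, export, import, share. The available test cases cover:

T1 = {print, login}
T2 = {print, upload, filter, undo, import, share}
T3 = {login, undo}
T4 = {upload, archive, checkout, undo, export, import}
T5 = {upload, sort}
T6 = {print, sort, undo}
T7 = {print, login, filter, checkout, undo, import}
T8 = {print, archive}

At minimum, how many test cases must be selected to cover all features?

4

T1, T2, T4, T5 together cover {print, upload, login, filter, archive, sort, checkout, undo, export, import, share} — every feature.
No 3 of the 8 test cases cover everything (all 56 triples fall short), so 4 is minimum.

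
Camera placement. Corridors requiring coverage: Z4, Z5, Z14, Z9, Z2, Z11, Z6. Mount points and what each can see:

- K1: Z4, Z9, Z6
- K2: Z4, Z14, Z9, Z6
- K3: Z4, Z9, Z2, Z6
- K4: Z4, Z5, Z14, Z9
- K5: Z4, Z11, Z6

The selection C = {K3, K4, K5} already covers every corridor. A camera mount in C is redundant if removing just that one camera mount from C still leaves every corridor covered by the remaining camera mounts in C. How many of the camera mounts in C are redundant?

Drop K3: Z2 uncovered — not redundant.
Drop K4: Z5, Z14 uncovered — not redundant.
Drop K5: Z11 uncovered — not redundant.
None of the camera mounts in C is redundant.

0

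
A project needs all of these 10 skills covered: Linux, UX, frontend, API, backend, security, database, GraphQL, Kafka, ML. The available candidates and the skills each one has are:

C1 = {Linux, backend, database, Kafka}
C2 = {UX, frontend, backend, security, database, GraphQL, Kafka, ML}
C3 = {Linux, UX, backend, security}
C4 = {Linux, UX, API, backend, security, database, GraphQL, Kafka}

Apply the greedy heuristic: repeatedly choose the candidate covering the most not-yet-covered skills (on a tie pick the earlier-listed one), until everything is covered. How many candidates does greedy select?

Pick 1: C2 covers 8 new skills (UX, frontend, backend, security, database, GraphQL, Kafka, ML).
Pick 2: C4 covers 2 new skills (Linux, API).
Greedy uses 2 candidates.

2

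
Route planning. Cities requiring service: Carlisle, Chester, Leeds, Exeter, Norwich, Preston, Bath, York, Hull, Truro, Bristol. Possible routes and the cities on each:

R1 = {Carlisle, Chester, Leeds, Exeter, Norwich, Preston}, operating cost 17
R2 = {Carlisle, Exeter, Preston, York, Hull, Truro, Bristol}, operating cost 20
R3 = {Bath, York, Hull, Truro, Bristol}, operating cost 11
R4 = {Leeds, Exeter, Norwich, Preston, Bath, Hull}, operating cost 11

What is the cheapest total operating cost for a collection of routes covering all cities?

28

R1, R3 cover every city at operating cost 17 + 11 = 28.
Any cover uses at least 2 routes; among all covering selections none totals below 28.
Greedy by coverage-per-operating cost would pick R4, R3, R1 for 39 — worse than the optimum 28.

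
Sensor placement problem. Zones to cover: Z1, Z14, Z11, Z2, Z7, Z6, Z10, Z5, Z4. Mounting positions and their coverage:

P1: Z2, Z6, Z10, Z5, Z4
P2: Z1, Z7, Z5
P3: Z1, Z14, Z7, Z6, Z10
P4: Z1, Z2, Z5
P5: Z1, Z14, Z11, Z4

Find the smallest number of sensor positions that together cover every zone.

P1, P2, P5 together cover {Z1, Z14, Z11, Z2, Z7, Z6, Z10, Z5, Z4} — every zone.
No 2 of the 5 sensor positions cover everything (all 10 pairs fall short), so 3 is minimum.

3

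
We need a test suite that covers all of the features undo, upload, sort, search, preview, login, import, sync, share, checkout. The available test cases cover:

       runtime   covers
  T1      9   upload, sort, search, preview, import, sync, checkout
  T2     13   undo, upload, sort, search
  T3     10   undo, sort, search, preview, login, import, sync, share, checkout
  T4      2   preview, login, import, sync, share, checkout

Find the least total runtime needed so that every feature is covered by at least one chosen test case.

T2, T4 cover every feature at runtime 13 + 2 = 15.
Any cover uses at least 2 test cases; among all covering selections none totals below 15.
Greedy by coverage-per-runtime would pick T4, T1, T3 for 21 — worse than the optimum 15.

15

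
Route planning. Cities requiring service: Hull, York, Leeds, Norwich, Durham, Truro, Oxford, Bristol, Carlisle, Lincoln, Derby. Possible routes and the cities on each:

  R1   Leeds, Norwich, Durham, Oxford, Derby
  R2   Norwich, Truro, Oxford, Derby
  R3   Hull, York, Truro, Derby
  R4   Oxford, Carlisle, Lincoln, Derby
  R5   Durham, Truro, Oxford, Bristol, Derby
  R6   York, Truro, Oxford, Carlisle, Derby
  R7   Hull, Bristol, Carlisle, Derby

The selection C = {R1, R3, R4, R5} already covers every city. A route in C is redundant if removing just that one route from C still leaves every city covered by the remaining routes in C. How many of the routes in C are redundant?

Drop R1: Leeds, Norwich uncovered — not redundant.
Drop R3: Hull, York uncovered — not redundant.
Drop R4: Carlisle, Lincoln uncovered — not redundant.
Drop R5: Bristol uncovered — not redundant.
None of the routes in C is redundant.

0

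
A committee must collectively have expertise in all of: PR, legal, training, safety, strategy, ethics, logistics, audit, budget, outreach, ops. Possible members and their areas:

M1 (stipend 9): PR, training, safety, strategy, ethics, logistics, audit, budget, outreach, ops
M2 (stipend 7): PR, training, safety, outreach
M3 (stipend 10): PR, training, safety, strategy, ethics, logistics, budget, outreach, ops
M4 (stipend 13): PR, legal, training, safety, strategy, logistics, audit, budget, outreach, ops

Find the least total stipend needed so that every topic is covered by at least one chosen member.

M1, M4 cover every topic at stipend 9 + 13 = 22.
Any cover uses at least 2 members; among all covering selections none totals below 22.

22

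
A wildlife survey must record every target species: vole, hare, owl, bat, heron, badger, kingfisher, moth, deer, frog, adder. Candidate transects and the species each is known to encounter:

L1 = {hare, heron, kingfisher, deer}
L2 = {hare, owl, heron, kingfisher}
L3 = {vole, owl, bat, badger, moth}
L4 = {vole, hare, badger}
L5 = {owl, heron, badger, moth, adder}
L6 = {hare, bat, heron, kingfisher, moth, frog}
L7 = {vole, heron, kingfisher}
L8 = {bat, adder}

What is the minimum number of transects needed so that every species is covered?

L1, L3, L5, L6 together cover {vole, hare, owl, bat, heron, badger, kingfisher, moth, deer, frog, adder} — every species.
No 3 of the 8 transects cover everything (all 56 triples fall short), so 4 is minimum.

4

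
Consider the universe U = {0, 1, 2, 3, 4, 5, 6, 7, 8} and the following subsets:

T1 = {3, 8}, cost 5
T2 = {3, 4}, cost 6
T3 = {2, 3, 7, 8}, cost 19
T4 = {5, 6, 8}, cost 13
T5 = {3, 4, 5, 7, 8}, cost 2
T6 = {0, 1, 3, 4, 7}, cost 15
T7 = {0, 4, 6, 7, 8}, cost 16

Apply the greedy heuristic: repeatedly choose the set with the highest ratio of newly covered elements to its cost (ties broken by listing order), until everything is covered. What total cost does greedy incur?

49

Pick 1: T5 adds 5 new (3, 4, 5, 7, 8) at cost 2 (ratio 5/2).
Pick 2: T6 adds 2 new (0, 1) at cost 15 (ratio 2/15).
Pick 3: T4 adds 1 new (6) at cost 13 (ratio 1/13).
Pick 4: T3 adds 1 new (2) at cost 19 (ratio 1/19).
Greedy total cost: 2 + 15 + 13 + 19 = 49. (The true optimum is 47, so greedy overshoots here.)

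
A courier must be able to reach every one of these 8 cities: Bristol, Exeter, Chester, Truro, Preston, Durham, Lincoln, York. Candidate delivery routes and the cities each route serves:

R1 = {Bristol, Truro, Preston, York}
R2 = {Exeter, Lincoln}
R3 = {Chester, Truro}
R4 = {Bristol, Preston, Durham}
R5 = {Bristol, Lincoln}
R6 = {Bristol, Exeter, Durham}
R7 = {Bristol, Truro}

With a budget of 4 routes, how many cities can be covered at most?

Choosing R1, R2, R3, R4 covers {Bristol, Exeter, Chester, Truro, Preston, Durham, Lincoln, York} — 8 cities.
That is all 8 cities.

8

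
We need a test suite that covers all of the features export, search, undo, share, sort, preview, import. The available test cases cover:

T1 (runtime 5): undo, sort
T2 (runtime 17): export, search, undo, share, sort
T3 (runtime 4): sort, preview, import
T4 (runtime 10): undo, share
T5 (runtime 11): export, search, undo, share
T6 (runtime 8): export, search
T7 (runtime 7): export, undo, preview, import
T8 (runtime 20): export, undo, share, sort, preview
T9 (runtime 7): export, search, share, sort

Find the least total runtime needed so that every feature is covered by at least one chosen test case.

T7, T9 cover every feature at runtime 7 + 7 = 14.
Any cover uses at least 2 test cases; among all covering selections none totals below 14.
Greedy by coverage-per-runtime would pick T3, T9, T1 for 16 — worse than the optimum 14.

14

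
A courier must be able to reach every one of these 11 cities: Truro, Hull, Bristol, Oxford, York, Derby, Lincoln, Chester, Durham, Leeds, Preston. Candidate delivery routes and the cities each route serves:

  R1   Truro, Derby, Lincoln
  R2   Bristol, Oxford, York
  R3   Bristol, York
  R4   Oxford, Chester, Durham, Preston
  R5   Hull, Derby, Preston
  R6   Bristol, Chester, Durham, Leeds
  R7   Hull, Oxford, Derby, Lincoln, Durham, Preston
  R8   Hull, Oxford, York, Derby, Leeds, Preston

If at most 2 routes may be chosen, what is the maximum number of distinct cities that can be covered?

9

Choosing R6, R7 covers {Hull, Bristol, Oxford, Derby, Lincoln, Chester, Durham, Leeds, Preston} — 9 cities.
No choice of 2 routes does better; here Truro, York are left uncovered.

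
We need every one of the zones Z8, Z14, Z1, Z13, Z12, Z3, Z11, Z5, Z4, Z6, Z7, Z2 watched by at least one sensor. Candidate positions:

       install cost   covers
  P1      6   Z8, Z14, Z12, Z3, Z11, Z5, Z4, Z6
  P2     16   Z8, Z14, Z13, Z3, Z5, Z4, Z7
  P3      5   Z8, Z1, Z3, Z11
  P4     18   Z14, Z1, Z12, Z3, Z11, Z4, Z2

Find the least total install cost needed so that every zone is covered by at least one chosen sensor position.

P1, P2, P4 cover every zone at install cost 6 + 16 + 18 = 40.
Any cover uses at least 3 sensor positions; among all covering selections none totals below 40.

40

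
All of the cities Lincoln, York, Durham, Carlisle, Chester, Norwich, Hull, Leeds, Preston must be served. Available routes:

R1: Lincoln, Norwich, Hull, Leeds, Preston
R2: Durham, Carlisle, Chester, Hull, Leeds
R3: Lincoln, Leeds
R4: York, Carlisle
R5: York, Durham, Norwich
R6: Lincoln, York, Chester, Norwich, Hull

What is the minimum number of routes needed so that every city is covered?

3

R1, R2, R4 together cover {Lincoln, York, Durham, Carlisle, Chester, Norwich, Hull, Leeds, Preston} — every city.
No 2 of the 6 routes cover everything (all 15 pairs fall short), so 3 is minimum.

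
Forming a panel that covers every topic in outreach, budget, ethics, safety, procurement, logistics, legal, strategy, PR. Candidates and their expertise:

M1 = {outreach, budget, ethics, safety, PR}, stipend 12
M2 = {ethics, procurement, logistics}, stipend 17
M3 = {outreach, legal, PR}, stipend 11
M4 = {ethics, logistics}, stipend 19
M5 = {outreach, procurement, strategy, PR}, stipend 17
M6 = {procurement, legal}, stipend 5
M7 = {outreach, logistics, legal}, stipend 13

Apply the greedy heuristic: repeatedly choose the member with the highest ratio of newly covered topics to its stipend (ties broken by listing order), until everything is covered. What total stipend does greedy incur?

47

Pick 1: M1 adds 5 new (outreach, budget, ethics, safety, PR) at stipend 12 (ratio 5/12).
Pick 2: M6 adds 2 new (procurement, legal) at stipend 5 (ratio 2/5).
Pick 3: M7 adds 1 new (logistics) at stipend 13 (ratio 1/13).
Pick 4: M5 adds 1 new (strategy) at stipend 17 (ratio 1/17).
Greedy total stipend: 12 + 5 + 13 + 17 = 47. (The true optimum is 42, so greedy overshoots here.)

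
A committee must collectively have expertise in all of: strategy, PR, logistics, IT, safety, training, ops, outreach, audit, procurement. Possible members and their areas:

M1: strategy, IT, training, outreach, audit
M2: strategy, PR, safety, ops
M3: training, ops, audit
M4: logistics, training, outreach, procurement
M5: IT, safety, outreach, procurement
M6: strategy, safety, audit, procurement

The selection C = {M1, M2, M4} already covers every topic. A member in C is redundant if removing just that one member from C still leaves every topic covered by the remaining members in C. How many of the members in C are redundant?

0

Drop M1: IT, audit uncovered — not redundant.
Drop M2: PR, safety, ops uncovered — not redundant.
Drop M4: logistics, procurement uncovered — not redundant.
None of the members in C is redundant.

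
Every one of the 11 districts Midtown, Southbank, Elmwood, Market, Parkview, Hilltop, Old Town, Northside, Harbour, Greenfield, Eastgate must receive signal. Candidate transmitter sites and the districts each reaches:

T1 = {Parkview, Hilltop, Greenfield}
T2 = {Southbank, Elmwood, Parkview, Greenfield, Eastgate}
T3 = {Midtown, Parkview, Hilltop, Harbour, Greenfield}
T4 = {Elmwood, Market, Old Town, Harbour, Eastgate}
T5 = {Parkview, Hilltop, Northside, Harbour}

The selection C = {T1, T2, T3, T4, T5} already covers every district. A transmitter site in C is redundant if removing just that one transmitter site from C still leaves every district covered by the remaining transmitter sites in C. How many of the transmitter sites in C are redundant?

Drop T1: the rest still cover every district — redundant.
Drop T2: Southbank uncovered — not redundant.
Drop T3: Midtown uncovered — not redundant.
Drop T4: Market, Old Town uncovered — not redundant.
Drop T5: Northside uncovered — not redundant.
1 redundant: T1.

1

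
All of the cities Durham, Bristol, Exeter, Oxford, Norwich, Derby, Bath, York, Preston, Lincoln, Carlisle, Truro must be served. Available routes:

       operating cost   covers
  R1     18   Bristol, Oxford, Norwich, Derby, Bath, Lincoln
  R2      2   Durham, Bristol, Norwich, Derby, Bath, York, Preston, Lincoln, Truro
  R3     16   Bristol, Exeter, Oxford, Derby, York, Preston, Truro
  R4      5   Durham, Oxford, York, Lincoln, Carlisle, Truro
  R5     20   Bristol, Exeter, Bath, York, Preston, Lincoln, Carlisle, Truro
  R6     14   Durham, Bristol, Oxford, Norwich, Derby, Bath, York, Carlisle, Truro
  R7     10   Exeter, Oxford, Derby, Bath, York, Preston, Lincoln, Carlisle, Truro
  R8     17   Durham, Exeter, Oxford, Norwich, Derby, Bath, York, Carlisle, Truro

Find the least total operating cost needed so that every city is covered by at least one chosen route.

R2, R7 cover every city at operating cost 2 + 10 = 12.
Any cover uses at least 2 routes; among all covering selections none totals below 12.
Greedy by coverage-per-operating cost would pick R2, R4, R7 for 17 — worse than the optimum 12.

12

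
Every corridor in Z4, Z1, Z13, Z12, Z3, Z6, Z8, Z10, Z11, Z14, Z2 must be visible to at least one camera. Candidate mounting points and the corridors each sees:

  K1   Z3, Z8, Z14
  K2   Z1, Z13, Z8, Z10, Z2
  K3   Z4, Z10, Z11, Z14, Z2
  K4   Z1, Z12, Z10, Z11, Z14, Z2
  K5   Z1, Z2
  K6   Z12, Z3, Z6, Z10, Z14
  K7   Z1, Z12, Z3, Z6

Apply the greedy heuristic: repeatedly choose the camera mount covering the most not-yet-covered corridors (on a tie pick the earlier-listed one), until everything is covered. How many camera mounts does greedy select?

5

Pick 1: K4 covers 6 new corridors (Z1, Z12, Z10, Z11, Z14, Z2).
Pick 2: K1 covers 2 new corridors (Z3, Z8).
Pick 3: K2 covers 1 new corridors (Z13).
Pick 4: K3 covers 1 new corridors (Z4).
Pick 5: K6 covers 1 new corridors (Z6).
Greedy uses 5 camera mounts. (The true minimum is 3.)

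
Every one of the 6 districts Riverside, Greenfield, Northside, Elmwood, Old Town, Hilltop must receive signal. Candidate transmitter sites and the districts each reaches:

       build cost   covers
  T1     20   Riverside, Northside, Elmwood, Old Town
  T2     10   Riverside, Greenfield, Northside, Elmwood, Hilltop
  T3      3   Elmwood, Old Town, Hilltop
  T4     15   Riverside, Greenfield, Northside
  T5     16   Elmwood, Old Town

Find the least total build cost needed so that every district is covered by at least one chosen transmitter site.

13

T2, T3 cover every district at build cost 10 + 3 = 13.
Any cover uses at least 2 transmitter sites; among all covering selections none totals below 13.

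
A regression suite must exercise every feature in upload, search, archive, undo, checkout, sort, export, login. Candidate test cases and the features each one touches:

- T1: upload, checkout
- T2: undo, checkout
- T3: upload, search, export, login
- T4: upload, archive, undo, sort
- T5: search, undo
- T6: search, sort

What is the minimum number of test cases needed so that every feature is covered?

3

T1, T3, T4 together cover {upload, search, archive, undo, checkout, sort, export, login} — every feature.
No 2 of the 6 test cases cover everything (all 15 pairs fall short), so 3 is minimum.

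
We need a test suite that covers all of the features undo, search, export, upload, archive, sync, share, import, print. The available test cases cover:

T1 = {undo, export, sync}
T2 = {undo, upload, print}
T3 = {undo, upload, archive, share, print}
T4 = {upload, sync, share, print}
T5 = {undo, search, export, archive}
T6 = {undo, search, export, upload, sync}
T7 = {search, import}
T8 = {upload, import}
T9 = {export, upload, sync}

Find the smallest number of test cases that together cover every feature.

T1, T3, T7 together cover {undo, search, export, upload, archive, sync, share, import, print} — every feature.
No 2 of the 9 test cases cover everything (all 36 pairs fall short), so 3 is minimum.

3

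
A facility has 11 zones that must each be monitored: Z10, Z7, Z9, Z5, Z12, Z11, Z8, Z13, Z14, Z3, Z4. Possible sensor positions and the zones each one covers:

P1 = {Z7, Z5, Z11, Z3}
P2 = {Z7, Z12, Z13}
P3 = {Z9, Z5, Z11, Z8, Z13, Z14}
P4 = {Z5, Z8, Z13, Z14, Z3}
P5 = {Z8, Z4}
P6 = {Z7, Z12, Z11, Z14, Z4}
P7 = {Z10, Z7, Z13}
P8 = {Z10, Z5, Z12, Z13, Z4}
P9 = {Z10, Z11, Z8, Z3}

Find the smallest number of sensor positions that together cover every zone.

3

P1, P3, P8 together cover {Z10, Z7, Z9, Z5, Z12, Z11, Z8, Z13, Z14, Z3, Z4} — every zone.
No 2 of the 9 sensor positions cover everything (all 36 pairs fall short), so 3 is minimum.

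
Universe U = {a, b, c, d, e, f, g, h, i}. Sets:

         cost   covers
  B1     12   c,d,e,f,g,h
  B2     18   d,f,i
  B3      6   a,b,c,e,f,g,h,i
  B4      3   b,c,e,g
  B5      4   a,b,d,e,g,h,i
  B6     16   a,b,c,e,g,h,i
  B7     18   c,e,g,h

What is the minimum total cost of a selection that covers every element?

10

B3, B5 cover every element at cost 6 + 4 = 10.
Any cover uses at least 2 sets; among all covering selections none totals below 10.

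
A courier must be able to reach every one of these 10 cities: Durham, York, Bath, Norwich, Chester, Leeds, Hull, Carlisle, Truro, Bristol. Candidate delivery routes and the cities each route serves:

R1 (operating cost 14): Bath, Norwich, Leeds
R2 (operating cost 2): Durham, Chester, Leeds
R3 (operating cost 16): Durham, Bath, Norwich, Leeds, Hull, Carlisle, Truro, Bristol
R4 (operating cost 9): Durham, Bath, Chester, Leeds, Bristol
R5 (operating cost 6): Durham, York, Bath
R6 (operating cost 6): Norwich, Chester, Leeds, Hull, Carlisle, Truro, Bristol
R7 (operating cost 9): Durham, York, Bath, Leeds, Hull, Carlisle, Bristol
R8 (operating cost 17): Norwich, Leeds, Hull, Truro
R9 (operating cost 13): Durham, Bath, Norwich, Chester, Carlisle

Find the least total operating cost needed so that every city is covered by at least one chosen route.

R5, R6 cover every city at operating cost 6 + 6 = 12.
Any cover uses at least 2 routes; among all covering selections none totals below 12.

12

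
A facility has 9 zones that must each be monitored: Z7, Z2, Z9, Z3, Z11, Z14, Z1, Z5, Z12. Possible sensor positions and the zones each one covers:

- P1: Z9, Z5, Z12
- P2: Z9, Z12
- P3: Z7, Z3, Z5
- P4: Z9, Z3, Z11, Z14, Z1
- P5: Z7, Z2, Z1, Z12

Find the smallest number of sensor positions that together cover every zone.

P1, P4, P5 together cover {Z7, Z2, Z9, Z3, Z11, Z14, Z1, Z5, Z12} — every zone.
No 2 of the 5 sensor positions cover everything (all 10 pairs fall short), so 3 is minimum.

3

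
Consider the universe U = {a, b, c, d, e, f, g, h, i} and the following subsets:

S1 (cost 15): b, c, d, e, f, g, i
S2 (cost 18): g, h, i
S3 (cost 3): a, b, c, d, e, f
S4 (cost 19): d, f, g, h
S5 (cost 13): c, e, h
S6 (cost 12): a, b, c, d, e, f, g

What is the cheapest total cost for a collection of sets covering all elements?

21

S2, S3 cover every element at cost 18 + 3 = 21.
Any cover uses at least 2 sets; among all covering selections none totals below 21.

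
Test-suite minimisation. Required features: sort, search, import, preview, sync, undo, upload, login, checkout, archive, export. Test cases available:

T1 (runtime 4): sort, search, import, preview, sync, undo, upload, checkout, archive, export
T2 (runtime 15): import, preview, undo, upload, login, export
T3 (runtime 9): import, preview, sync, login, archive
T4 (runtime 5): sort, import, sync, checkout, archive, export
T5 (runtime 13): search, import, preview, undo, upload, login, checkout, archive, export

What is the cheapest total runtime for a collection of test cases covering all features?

T1, T3 cover every feature at runtime 4 + 9 = 13.
Any cover uses at least 2 test cases; among all covering selections none totals below 13.

13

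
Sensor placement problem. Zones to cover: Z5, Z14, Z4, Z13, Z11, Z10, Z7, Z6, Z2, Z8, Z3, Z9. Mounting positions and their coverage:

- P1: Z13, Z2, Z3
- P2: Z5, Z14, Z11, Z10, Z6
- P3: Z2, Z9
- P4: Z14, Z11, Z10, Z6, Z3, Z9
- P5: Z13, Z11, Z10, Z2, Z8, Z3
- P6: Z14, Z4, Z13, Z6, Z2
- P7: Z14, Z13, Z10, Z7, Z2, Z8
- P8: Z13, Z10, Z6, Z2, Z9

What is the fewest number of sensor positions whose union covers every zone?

P2, P4, P6, P7 together cover {Z5, Z14, Z4, Z13, Z11, Z10, Z7, Z6, Z2, Z8, Z3, Z9} — every zone.
No 3 of the 8 sensor positions cover everything (all 56 triples fall short), so 4 is minimum.

4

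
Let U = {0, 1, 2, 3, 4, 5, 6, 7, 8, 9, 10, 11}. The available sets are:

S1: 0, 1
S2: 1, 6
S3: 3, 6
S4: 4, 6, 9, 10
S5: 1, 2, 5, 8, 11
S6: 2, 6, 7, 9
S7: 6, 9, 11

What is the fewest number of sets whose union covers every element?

5

S1, S3, S4, S5, S6 together cover {0, 1, 2, 3, 4, 5, 6, 7, 8, 9, 10, 11} — every element.
No 4 of the 7 sets cover everything (all 35 size-4 selections fall short), so 5 is minimum.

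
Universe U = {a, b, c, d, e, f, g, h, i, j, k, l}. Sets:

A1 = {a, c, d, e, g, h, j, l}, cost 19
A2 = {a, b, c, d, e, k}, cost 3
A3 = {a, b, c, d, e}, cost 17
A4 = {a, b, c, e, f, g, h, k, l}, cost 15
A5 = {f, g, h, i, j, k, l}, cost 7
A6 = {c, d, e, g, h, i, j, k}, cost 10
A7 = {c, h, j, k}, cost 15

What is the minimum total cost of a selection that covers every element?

A2, A5 cover every element at cost 3 + 7 = 10.
Any cover uses at least 2 sets; among all covering selections none totals below 10.

10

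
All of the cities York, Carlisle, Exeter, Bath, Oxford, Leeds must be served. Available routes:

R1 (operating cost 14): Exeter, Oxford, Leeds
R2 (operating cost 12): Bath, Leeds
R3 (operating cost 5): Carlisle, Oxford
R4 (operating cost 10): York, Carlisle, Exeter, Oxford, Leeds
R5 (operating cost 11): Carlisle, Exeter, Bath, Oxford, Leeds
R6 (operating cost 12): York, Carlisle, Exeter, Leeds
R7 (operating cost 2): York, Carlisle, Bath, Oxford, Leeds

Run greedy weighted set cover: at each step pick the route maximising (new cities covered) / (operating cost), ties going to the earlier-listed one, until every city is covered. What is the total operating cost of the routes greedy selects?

12

Pick 1: R7 adds 5 new (York, Carlisle, Bath, Oxford, Leeds) at operating cost 2 (ratio 5/2).
Pick 2: R4 adds 1 new (Exeter) at operating cost 10 (ratio 1/10).
Greedy total operating cost: 2 + 10 = 12.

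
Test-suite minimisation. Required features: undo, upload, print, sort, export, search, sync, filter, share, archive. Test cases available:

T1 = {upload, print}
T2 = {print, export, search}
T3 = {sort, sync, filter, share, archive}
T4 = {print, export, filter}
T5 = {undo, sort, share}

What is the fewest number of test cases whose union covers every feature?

4

T1, T2, T3, T5 together cover {undo, upload, print, sort, export, search, sync, filter, share, archive} — every feature.
No 3 of the 5 test cases cover everything (all 10 triples fall short), so 4 is minimum.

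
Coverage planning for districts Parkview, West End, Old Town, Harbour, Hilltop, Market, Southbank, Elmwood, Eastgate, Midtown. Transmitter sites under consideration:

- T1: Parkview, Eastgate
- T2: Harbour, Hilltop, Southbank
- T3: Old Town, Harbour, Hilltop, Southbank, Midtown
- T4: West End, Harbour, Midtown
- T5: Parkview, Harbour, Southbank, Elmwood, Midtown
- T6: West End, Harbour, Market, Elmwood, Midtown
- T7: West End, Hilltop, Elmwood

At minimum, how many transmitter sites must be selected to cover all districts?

3

T1, T3, T6 together cover {Parkview, West End, Old Town, Harbour, Hilltop, Market, Southbank, Elmwood, Eastgate, Midtown} — every district.
No 2 of the 7 transmitter sites cover everything (all 21 pairs fall short), so 3 is minimum.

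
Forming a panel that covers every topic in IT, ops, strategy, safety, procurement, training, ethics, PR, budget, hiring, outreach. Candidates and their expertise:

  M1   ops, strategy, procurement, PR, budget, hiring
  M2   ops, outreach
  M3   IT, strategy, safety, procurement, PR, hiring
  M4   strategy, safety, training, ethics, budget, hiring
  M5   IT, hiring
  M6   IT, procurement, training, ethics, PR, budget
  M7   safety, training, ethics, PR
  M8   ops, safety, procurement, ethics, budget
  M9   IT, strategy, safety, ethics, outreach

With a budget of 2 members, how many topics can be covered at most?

Choosing M1, M9 covers {IT, ops, strategy, safety, procurement, ethics, PR, budget, hiring, outreach} — 10 topics.
No choice of 2 members does better; here training is left uncovered.

10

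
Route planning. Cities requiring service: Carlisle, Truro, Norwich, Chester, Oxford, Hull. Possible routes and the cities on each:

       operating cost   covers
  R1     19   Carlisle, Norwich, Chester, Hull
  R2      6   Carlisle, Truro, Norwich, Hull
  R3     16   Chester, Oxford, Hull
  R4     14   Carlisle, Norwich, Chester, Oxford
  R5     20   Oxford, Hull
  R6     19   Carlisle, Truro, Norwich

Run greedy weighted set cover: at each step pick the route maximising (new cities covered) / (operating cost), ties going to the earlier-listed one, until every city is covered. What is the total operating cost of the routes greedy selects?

20

Pick 1: R2 adds 4 new (Carlisle, Truro, Norwich, Hull) at operating cost 6 (ratio 4/6).
Pick 2: R4 adds 2 new (Chester, Oxford) at operating cost 14 (ratio 2/14).
Greedy total operating cost: 6 + 14 = 20.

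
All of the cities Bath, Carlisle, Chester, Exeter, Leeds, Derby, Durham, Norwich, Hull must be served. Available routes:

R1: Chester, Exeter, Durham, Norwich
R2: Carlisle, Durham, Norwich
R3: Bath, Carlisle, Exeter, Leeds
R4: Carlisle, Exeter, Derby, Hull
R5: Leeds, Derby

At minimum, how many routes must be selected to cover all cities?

R1, R3, R4 together cover {Bath, Carlisle, Chester, Exeter, Leeds, Derby, Durham, Norwich, Hull} — every city.
No 2 of the 5 routes cover everything (all 10 pairs fall short), so 3 is minimum.

3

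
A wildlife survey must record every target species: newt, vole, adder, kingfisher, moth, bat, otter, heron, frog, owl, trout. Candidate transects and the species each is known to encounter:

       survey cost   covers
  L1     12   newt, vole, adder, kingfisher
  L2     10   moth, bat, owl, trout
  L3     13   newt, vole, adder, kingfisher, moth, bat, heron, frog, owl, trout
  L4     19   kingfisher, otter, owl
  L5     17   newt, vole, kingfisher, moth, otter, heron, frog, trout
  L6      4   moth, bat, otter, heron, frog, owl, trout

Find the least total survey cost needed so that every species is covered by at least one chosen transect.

16

L1, L6 cover every species at survey cost 12 + 4 = 16.
Any cover uses at least 2 transects; among all covering selections none totals below 16.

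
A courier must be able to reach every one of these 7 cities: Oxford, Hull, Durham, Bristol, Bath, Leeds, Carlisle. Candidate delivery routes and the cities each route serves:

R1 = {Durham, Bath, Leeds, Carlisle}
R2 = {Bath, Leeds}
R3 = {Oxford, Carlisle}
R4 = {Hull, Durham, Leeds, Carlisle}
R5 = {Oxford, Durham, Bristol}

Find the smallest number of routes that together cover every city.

3

R1, R4, R5 together cover {Oxford, Hull, Durham, Bristol, Bath, Leeds, Carlisle} — every city.
No 2 of the 5 routes cover everything (all 10 pairs fall short), so 3 is minimum.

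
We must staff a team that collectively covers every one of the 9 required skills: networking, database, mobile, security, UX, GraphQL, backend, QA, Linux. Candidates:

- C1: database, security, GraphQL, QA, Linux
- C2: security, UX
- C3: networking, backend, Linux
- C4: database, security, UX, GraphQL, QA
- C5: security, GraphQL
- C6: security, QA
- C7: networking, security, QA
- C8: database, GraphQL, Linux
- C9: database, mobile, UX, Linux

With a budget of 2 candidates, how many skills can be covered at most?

8

Choosing C3, C4 covers {networking, database, security, UX, GraphQL, backend, QA, Linux} — 8 skills.
No choice of 2 candidates does better; here mobile is left uncovered.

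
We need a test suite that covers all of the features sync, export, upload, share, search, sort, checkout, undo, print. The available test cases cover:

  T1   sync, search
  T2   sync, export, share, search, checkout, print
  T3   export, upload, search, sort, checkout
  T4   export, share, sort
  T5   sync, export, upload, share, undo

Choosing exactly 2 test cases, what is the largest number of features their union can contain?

8

Choosing T2, T3 covers {sync, export, upload, share, search, sort, checkout, print} — 8 features.
No choice of 2 test cases does better; here undo is left uncovered.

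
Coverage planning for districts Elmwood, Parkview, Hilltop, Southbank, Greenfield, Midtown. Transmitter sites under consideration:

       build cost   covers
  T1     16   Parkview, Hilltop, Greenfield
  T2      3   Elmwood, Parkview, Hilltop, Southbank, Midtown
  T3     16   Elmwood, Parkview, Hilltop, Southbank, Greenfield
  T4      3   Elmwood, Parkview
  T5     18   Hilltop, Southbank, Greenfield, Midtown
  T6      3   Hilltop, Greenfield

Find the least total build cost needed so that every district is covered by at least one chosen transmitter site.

T2, T6 cover every district at build cost 3 + 3 = 6.
Any cover uses at least 2 transmitter sites; among all covering selections none totals below 6.

6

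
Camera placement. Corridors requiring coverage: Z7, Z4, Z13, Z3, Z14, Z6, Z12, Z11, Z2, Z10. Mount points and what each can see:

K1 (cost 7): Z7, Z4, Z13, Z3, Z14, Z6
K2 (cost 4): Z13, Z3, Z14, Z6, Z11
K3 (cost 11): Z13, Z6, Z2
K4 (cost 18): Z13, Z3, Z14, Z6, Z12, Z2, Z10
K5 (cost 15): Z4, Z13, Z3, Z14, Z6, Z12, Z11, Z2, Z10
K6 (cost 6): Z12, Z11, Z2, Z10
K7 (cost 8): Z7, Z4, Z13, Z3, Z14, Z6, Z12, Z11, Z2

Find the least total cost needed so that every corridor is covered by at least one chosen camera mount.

13

K1, K6 cover every corridor at cost 7 + 6 = 13.
Any cover uses at least 2 camera mounts; among all covering selections none totals below 13.
Greedy by coverage-per-cost would pick K2, K6, K1 for 17 — worse than the optimum 13.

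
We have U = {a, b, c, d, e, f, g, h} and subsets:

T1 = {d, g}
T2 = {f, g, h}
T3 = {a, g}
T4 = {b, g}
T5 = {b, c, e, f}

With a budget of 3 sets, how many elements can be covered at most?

Choosing T1, T2, T5 covers {b, c, d, e, f, g, h} — 7 elements.
No choice of 3 sets does better; here a is left uncovered.

7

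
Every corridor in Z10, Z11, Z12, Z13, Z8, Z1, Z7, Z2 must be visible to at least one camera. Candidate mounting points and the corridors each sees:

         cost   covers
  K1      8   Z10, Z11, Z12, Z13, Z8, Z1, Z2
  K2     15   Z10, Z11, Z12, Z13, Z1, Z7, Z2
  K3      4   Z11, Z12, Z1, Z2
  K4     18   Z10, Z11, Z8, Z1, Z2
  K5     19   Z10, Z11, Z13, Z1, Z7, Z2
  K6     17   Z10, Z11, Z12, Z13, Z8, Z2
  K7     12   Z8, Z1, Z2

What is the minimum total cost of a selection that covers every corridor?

K1, K2 cover every corridor at cost 8 + 15 = 23.
Any cover uses at least 2 camera mounts; among all covering selections none totals below 23.
Greedy by coverage-per-cost would pick K3, K1, K2 for 27 — worse than the optimum 23.

23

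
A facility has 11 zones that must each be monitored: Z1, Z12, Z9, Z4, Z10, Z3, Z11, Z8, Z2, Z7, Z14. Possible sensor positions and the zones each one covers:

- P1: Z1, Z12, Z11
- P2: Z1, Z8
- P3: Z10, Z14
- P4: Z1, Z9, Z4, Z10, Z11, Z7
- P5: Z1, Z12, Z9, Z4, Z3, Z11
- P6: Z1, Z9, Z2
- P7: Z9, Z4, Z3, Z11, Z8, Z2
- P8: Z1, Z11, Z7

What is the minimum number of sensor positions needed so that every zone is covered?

4

P1, P3, P4, P7 together cover {Z1, Z12, Z9, Z4, Z10, Z3, Z11, Z8, Z2, Z7, Z14} — every zone.
No 3 of the 8 sensor positions cover everything (all 56 triples fall short), so 4 is minimum.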